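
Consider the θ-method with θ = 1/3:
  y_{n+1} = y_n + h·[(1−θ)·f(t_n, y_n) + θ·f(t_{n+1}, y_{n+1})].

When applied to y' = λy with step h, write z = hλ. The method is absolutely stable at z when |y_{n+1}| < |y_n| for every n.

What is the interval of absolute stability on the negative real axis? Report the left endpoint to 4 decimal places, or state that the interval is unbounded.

With y'=λy (z=hλ):
  y_{n+1} = y_n + z·[2/3·y_n + 1/3·y_{n+1}] ⇒ (1 − 1/3z)y_{n+1} = (1 + 2/3z)y_n
  ⇒ R(z) = (1 + 2/3z)/(1 − 1/3z).

Find x<0 with |R(x)|<1.
x=-1.49: |R|=0.0045
R=−1: 1+2/3x = −1+1/3x ⇒ -1/3x=2 ⇒ x=2/(-1/3)=-6.0000
Confirm numerically:
  x=-4.945: |R|=0.86721 <1
  x=-4.748: |R|=0.83841 <1
  x=-4.155: |R|=0.74214 <1
  x=-3.789: |R|=0.67433 <1
  x=-6.446: |R|=1.04722 >1
  x=-6.034: |R|=1.00376 >1
Interval (-6.0000, 0).

z∈(-6.0000,0).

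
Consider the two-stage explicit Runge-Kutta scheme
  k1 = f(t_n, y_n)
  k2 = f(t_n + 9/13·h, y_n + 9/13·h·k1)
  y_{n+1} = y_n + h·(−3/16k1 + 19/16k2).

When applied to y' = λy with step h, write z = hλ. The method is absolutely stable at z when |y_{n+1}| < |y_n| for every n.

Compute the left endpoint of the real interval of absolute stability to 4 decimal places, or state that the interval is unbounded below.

With y'=λy (z=hλ):
  k1=λy_n ⇒ h·k1=z·y_n;  k2=λ(1+9/13z)y_n ⇒ h·k2=z(1+9/13z)y_n
  y_{n+1}/y_n = 1 − 3/16z + 19/16z(1+9/13z) = 1 + z + 171/208z²
  ⇒ R(z) = 1 + z + 171/208z².

Solve |R(x)|<1 on ℝ⁻.
x=-0.6: |R|=0.6960
R=1: x+171/208x²=0 ⇒ x=−208/171=-1.2164; min R=1−1/(4·171/208)=0.6959>−1
Confirm numerically:
  x=-1.173: |R|=0.95817 <1
  x=-1.151: |R|=0.93814 <1
  x=-1.047: |R|=0.85421 <1
  x=-0.879: |R|=0.75620 <1
  x=-1.797: |R|=1.85778 >1
  x=-1.447: |R|=1.27435 >1
Interval (-1.2164, 0).

z* = -1.2164.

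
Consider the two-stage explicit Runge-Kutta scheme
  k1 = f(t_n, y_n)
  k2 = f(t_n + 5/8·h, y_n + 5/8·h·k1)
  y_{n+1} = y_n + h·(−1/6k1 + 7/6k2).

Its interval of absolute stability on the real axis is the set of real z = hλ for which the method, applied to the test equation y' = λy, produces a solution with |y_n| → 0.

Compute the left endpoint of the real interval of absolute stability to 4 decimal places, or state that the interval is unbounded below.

Test eqn y'=λy, z=hλ:
  k1=λy_n ⇒ h·k1=z·y_n;  k2=λ(1+5/8z)y_n ⇒ h·k2=z(1+5/8z)y_n
  y_{n+1}/y_n = 1 − 1/6z + 7/6z(1+5/8z) = 1 + z + 35/48z²
  so R(z) = 1 + z + 35/48z².

Need |R(x)|<1, x<0.
x=-0.85: |R|=0.6768
R=1: x+35/48x²=0 ⇒ x=−48/35=-1.3714; min R=1−1/(4·35/48)=0.6571>−1
Confirm numerically:
  x=-1.210: |R|=0.85757 <1
  x=-1.139: |R|=0.80696 <1
  x=-0.707: |R|=0.65747 <1
  x=-0.692: |R|=0.65717 <1
  x=-1.799: |R|=1.56088 >1
  x=-1.611: |R|=1.28142 >1
  x=-1.511: |R|=1.15378 >1
So |R|<1 on (-1.3714, 0).

z* = -1.3714.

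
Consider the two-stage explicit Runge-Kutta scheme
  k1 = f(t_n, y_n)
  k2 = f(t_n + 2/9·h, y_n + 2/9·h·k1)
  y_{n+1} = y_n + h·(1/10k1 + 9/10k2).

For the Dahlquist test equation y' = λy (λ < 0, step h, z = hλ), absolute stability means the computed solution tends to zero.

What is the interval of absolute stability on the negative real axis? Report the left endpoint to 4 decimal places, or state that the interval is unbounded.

(-5.0000, 0).

Test eqn y'=λy, z=hλ:
  k1=λy_n ⇒ h·k1=z·y_n;  k2=λ(1+2/9z)y_n ⇒ h·k2=z(1+2/9z)y_n
  y_{n+1}/y_n = 1 + 1/10z + 9/10z(1+2/9z) = 1 + z + 1/5z²
  Hence R(z) = 1 + z + 1/5z².

Boundary: |R(x)|=1, x<0.
x=-0.36: |R|=0.6659
R=1: x+1/5x²=0 ⇒ x=−5=-5.0000; min R=1−1/(4·1/5)=-0.2500>−1
Confirm numerically:
  x=-3.373: |R|=0.09757 <1
  x=-3.254: |R|=0.13630 <1
  x=-2.656: |R|=0.24513 <1
  x=-2.425: |R|=0.24887 <1
  x=-5.487: |R|=1.53443 >1
  x=-5.269: |R|=1.28347 >1
  x=-5.253: |R|=1.26580 >1
Stable set (-5.0000, 0).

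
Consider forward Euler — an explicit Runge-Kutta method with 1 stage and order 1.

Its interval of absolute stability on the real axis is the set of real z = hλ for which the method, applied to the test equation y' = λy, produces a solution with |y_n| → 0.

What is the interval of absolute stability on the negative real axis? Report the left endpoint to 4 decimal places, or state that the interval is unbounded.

z∈(-2.0000,0).

Test eqn y'=λy, z=hλ:
  order 1, 1-stage ⇒ R(z)=1+z
  (e.g. R(-1.28)=-0.28000, |R|=0.28000)

Need |R(x)|<1, x<0.
x=-1.28: |R|=0.2800
|R(-1.72)|=0.7200 |R(-1.41)|=0.4100 |R(-1.25)|=0.2500
Bisect:
  x_lo=-2.6441 |R|=1.6441  x_hi=-0.2409 |R|=0.7591
  mid=-1.44251 |R|=0.44251 →hi
  mid=-2.04331 |R|=1.04331 →lo
  mid=-1.74291 |R|=0.74291 →hi
  mid=-1.89311 |R|=0.89311 →hi
  mid=-1.96821 |R|=0.96821 →hi
  mid=-2.00576 |R|=1.00576 →lo
  mid=-1.98698 |R|=0.98698 →hi
  ...
  [-2.00004,-1.99989] ⇒ x*=-2.0000
Interval (-2.0000, 0).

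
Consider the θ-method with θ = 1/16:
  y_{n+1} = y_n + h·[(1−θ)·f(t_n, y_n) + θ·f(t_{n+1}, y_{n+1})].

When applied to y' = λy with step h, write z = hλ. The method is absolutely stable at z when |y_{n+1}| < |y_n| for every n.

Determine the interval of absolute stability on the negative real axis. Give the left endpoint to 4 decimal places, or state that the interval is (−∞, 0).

With y'=λy (z=hλ):
  y_{n+1} = y_n + z·[15/16·y_n + 1/16·y_{n+1}] ⇒ (1 − 1/16z)y_{n+1} = (1 + 15/16z)y_n
  so R(z) = (1 + 15/16z)/(1 − 1/16z).

Need |R(x)|<1, x<0.
x=-1.64: |R|=0.4875
R=−1: 1+15/16x = −1+1/16x ⇒ -7/8x=2 ⇒ x=2/(-7/8)=-2.2857
Confirm numerically:
  x=-1.830: |R|=0.64218 <1
  x=-1.652: |R|=0.49739 <1
  x=-1.493: |R|=0.36557 <1
  x=-2.581: |R|=1.22249 >1
  x=-2.517: |R|=1.17487 >1
Stable set (-2.2857, 0).

(-2.2857, 0).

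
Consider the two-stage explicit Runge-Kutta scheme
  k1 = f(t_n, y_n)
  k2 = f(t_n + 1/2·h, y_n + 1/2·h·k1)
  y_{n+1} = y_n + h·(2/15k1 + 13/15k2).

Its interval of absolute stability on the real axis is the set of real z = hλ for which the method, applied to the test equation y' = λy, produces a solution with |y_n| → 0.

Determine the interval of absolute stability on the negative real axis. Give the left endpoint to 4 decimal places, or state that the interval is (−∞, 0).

z∈(-2.3077,0).

Test eqn y'=λy, z=hλ:
  k1=λy_n ⇒ h·k1=z·y_n;  k2=λ(1+1/2z)y_n ⇒ h·k2=z(1+1/2z)y_n
  y_{n+1}/y_n = 1 + 2/15z + 13/15z(1+1/2z) = 1 + z + 13/30z²
  so R(z) = 1 + z + 13/30z².

Need |R(x)|<1, x<0.
x=-1.79: |R|=0.5984
R=1: x+13/30x²=0 ⇒ x=−30/13=-2.3077; min R=1−1/(4·13/30)=0.4231>−1
Confirm numerically:
  x=-2.261: |R|=0.95425 <1
  x=-2.086: |R|=0.79960 <1
  x=-2.022: |R|=0.74968 <1
  x=-1.857: |R|=0.63733 <1
  x=-2.541: |R|=1.25690 >1
  x=-2.528: |R|=1.24134 >1
So |R|<1 on (-2.3077, 0).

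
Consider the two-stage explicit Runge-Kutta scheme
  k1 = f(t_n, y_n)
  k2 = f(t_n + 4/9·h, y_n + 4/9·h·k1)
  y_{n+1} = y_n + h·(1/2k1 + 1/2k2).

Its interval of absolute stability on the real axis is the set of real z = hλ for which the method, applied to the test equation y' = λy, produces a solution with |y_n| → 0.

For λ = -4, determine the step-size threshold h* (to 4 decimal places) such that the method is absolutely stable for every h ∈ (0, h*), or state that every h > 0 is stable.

Test eqn y'=λy, z=hλ:
  k1=λy_n ⇒ h·k1=z·y_n;  k2=λ(1+4/9z)y_n ⇒ h·k2=z(1+4/9z)y_n
  y_{n+1}/y_n = 1 + 1/2z + 1/2z(1+4/9z) = 1 + z + 2/9z²
  ⇒ R(z) = 1 + z + 2/9z².

Boundary: |R(x)|=1, x<0.
x=-1.5: |R|=0.0000
R=1: x+2/9x²=0 ⇒ x=−9/2=-4.5000; min R=1−1/(4·2/9)=-0.1250>−1
Confirm numerically:
  x=-3.934: |R|=0.50519 <1
  x=-3.113: |R|=0.04050 <1
  x=-2.156: |R|=0.12304 <1
  x=-2.044: |R|=0.11557 <1
  x=-4.732: |R|=1.24396 >1
  x=-4.620: |R|=1.12320 >1
Stable set (-4.5000, 0).

(-4.5000,0); λ=-4 ⇒ h* = (9/2)/4 = 1.1250.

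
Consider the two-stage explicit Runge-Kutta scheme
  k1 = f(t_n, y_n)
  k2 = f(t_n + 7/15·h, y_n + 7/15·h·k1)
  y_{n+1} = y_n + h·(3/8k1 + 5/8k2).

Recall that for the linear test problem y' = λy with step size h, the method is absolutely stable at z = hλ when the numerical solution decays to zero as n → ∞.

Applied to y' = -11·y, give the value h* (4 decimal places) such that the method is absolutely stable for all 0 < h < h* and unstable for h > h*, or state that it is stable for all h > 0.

Test eqn y'=λy, z=hλ:
  k1=λy_n ⇒ h·k1=z·y_n;  k2=λ(1+7/15z)y_n ⇒ h·k2=z(1+7/15z)y_n
  y_{n+1}/y_n = 1 + 3/8z + 5/8z(1+7/15z) = 1 + z + 7/24z²
  so R(z) = 1 + z + 7/24z².

Solve |R(x)|<1 on ℝ⁻.
x=-0.7: |R|=0.4429
R=1: x+7/24x²=0 ⇒ x=−24/7=-3.4286; min R=1−1/(4·7/24)=0.1429>−1
Confirm numerically:
  x=-2.453: |R|=0.30202 <1
  x=-1.972: |R|=0.16223 <1
  x=-1.432: |R|=0.16610 <1
  x=-1.374: |R|=0.17663 <1
  x=-4.009: |R|=1.67869 >1
  x=-3.948: |R|=1.59812 >1
Stable set (-3.4286, 0).

(-3.4286,0); λ=-11 ⇒ h* = (24/7)/11 = 0.3117.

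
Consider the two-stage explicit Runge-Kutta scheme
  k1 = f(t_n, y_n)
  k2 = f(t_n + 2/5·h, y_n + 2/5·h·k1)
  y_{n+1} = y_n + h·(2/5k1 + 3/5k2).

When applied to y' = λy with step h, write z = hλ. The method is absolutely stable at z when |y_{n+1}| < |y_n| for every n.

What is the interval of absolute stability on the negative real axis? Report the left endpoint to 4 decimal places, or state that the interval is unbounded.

z∈(-4.1667,0).

Test eqn y'=λy, z=hλ:
  k1=λy_n ⇒ h·k1=z·y_n;  k2=λ(1+2/5z)y_n ⇒ h·k2=z(1+2/5z)y_n
  y_{n+1}/y_n = 1 + 2/5z + 3/5z(1+2/5z) = 1 + z + 6/25z²
  ⇒ R(z) = 1 + z + 6/25z².

Boundary: |R(x)|=1, x<0.
x=-1.64: |R|=0.0055
R=1: x+6/25x²=0 ⇒ x=−25/6=-4.1667; min R=1−1/(4·6/25)=-0.0417>−1
Confirm numerically:
  x=-3.739: |R|=0.61623 <1
  x=-3.275: |R|=0.29915 <1
  x=-2.254: |R|=0.03468 <1
  x=-4.369: |R|=1.21216 >1
  x=-4.283: |R|=1.11958 >1
  x=-4.226: |R|=1.06018 >1
Stable set (-4.1667, 0).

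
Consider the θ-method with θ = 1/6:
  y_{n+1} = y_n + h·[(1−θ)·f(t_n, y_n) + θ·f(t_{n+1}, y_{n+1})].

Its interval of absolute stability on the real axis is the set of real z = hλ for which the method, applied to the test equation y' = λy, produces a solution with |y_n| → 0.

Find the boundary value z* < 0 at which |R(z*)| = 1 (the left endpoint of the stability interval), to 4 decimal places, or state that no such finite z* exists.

z* = -3.0000.

Test eqn y'=λy, z=hλ:
  y_{n+1} = y_n + z·[5/6·y_n + 1/6·y_{n+1}] ⇒ (1 − 1/6z)y_{n+1} = (1 + 5/6z)y_n
  R(z) = (1 + 5/6z)/(1 − 1/6z).

Solve |R(x)|<1 on ℝ⁻.
x=-1.56: |R|=0.2381
R=−1: 1+5/6x = −1+1/6x ⇒ -2/3x=2 ⇒ x=2/(-2/3)=-3.0000
Confirm numerically:
  x=-2.619: |R|=0.82318 <1
  x=-2.167: |R|=0.59202 <1
  x=-2.031: |R|=0.51737 <1
  x=-1.731: |R|=0.34342 <1
  x=-3.402: |R|=1.17103 >1
  x=-3.087: |R|=1.03830 >1
Stable set (-3.0000, 0).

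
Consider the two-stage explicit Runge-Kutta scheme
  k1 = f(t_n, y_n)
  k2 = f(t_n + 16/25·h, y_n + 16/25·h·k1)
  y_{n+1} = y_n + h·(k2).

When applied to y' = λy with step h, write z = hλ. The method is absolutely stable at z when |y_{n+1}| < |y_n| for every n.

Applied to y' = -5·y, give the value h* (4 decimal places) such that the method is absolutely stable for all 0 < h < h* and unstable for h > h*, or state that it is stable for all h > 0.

With y'=λy (z=hλ):
  k1=λy_n ⇒ h·k1=z·y_n;  k2=λ(1+16/25z)y_n ⇒ h·k2=z(1+16/25z)y_n
  y_{n+1}/y_n = 1 + z(1+16/25z) = 1 + z + 16/25z²
  Hence R(z) = 1 + z + 16/25z².

Need |R(x)|<1, x<0.
x=-1: |R|=0.6400
R=1: x+16/25x²=0 ⇒ x=−25/16=-1.5625; min R=1−1/(4·16/25)=0.6094>−1
Confirm numerically:
  x=-1.217: |R|=0.73090 <1
  x=-1.161: |R|=0.70167 <1
  x=-0.788: |R|=0.60940 <1
  x=-2.059: |R|=1.65427 >1
  x=-1.842: |R|=1.32950 >1
So |R|<1 on (-1.5625, 0).

(-1.5625,0); λ=-5 ⇒ h* = (25/16)/5 = 0.3125.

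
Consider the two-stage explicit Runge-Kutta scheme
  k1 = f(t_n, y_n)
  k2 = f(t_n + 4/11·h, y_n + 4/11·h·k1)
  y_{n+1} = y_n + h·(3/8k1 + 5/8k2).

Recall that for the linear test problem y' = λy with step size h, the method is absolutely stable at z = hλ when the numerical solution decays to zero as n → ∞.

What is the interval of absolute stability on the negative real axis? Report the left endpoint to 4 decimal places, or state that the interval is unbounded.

Test eqn y'=λy, z=hλ:
  k1=λy_n ⇒ h·k1=z·y_n;  k2=λ(1+4/11z)y_n ⇒ h·k2=z(1+4/11z)y_n
  y_{n+1}/y_n = 1 + 3/8z + 5/8z(1+4/11z) = 1 + z + 5/22z²
  R(z) = 1 + z + 5/22z².

Need |R(x)|<1, x<0.
x=-1.36: |R|=0.0604
R=1: x+5/22x²=0 ⇒ x=−22/5=-4.4000; min R=1−1/(4·5/22)=-0.1000>−1
Confirm numerically:
  x=-3.558: |R|=0.31913 <1
  x=-2.176: |R|=0.09987 <1
  x=-1.863: |R|=0.07419 <1
  x=-4.903: |R|=1.56050 >1
  x=-4.621: |R|=1.23210 >1
Interval (-4.4000, 0).

(-4.4000, 0).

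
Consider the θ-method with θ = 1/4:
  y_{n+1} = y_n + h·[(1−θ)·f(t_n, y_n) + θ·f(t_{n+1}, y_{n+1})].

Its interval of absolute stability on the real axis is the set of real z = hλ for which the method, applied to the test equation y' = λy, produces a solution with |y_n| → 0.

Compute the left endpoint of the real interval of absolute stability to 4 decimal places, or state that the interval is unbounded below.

z* = -4.0000.

On y'=λy, z=hλ:
  y_{n+1} = y_n + z·[3/4·y_n + 1/4·y_{n+1}] ⇒ (1 − 1/4z)y_{n+1} = (1 + 3/4z)y_n
  Hence R(z) = (1 + 3/4z)/(1 − 1/4z).

Find x<0 with |R(x)|<1.
x=-1.26: |R|=0.0418
R=−1: 1+3/4x = −1+1/4x ⇒ -1/2x=2 ⇒ x=2/(-1/2)=-4.0000
Confirm numerically:
  x=-3.639: |R|=0.90549 <1
  x=-3.606: |R|=0.89640 <1
  x=-3.290: |R|=0.80521 <1
  x=-3.200: |R|=0.77778 <1
  x=-4.468: |R|=1.11053 >1
  x=-4.148: |R|=1.03633 >1
  x=-4.141: |R|=1.03464 >1
Interval (-4.0000, 0).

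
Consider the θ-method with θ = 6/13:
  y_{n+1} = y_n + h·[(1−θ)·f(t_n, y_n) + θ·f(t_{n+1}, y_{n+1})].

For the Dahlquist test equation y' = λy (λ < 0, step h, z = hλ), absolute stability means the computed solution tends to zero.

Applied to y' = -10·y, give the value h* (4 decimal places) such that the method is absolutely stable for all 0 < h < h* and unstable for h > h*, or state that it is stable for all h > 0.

(-26.0000,0); λ=-10 ⇒ h* = (26)/10 = 2.6000.

Test eqn y'=λy, z=hλ:
  y_{n+1} = y_n + z·[7/13·y_n + 6/13·y_{n+1}] ⇒ (1 − 6/13z)y_{n+1} = (1 + 7/13z)y_n
  Hence R(z) = (1 + 7/13z)/(1 − 6/13z).

Boundary: |R(x)|=1, x<0.
x=-0.53: |R|=0.5742
R=−1: 1+7/13x = −1+6/13x ⇒ -1/13x=2 ⇒ x=2/(-1/13)=-26.0000
Confirm numerically:
  x=-25.472: |R|=0.99682 <1
  x=-21.261: |R|=0.96629 <1
  x=-20.123: |R|=0.95606 <1
  x=-18.374: |R|=0.93812 <1
  x=-26.545: |R|=1.00316 >1
  x=-26.127: |R|=1.00075 >1
Stable set (-26.0000, 0).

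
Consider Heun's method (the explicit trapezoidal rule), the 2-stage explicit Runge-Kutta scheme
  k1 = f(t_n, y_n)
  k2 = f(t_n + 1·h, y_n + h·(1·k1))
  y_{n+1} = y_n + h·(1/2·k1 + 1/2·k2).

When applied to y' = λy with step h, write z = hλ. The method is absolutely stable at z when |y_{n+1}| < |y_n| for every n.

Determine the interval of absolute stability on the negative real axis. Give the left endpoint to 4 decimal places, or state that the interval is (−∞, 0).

With y'=λy (z=hλ):
  order 2, 2-stage ⇒ R(z)=1+z+z^2/2
  (e.g. R(-0.67)=0.55445, |R|=0.55445)

Find x<0 with |R(x)|<1.
x=-0.67: |R|=0.5544
|R(-2.32)|=1.3712 |R(-2.08)|=1.0832 |R(-1.74)|=0.7738
Bisect:
  x_lo=-2.8253 |R|=2.1659  x_hi=-0.0865 |R|=0.9173
  mid=-1.45589 |R|=0.60392 →hi
  mid=-2.14059 |R|=1.15048 →lo
  mid=-1.79824 |R|=0.81859 →hi
  mid=-1.96942 |R|=0.96988 →hi
  mid=-2.05501 |R|=1.05652 →lo
  mid=-2.01221 |R|=1.01229 →lo
  mid=-1.99081 |R|=0.99086 →hi
  ...
  [-2.00001,-1.99984] ⇒ x*=-2.0000
Interval (-2.0000, 0).

z∈(-2.0000,0).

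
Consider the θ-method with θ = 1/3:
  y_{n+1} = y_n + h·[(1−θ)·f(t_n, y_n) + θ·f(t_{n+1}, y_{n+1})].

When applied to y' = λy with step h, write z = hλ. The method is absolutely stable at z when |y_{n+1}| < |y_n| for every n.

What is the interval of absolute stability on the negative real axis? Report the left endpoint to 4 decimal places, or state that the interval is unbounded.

Set f=λy, z=hλ:
  y_{n+1} = y_n + z·[2/3·y_n + 1/3·y_{n+1}] ⇒ (1 − 1/3z)y_{n+1} = (1 + 2/3z)y_n
  ⇒ R(z) = (1 + 2/3z)/(1 − 1/3z).

Boundary: |R(x)|=1, x<0.
x=-0.37: |R|=0.6706
R=−1: 1+2/3x = −1+1/3x ⇒ -1/3x=2 ⇒ x=2/(-1/3)=-6.0000
Confirm numerically:
  x=-5.718: |R|=0.96765 <1
  x=-4.621: |R|=0.81905 <1
  x=-3.218: |R|=0.55259 <1
  x=-6.585: |R|=1.06103 >1
  x=-6.065: |R|=1.00717 >1
Stable set (-6.0000, 0).

(-6.0000, 0).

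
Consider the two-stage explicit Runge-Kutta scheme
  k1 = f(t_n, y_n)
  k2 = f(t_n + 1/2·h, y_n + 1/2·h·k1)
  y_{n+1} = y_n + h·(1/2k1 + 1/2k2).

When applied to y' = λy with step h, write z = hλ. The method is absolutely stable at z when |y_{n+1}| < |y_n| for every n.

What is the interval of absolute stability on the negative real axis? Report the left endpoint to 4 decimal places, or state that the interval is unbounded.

z∈(-4.0000,0).

On y'=λy, z=hλ:
  k1=λy_n ⇒ h·k1=z·y_n;  k2=λ(1+1/2z)y_n ⇒ h·k2=z(1+1/2z)y_n
  y_{n+1}/y_n = 1 + 1/2z + 1/2z(1+1/2z) = 1 + z + 1/4z²
  so R(z) = 1 + z + 1/4z².

Find x<0 with |R(x)|<1.
x=-0.92: |R|=0.2916
R=1: x+1/4x²=0 ⇒ x=−4=-4.0000; min R=1−1/(4·1/4)=0.0000>−1
Confirm numerically:
  x=-3.907: |R|=0.90916 <1
  x=-3.266: |R|=0.40069 <1
  x=-2.759: |R|=0.14402 <1
  x=-2.382: |R|=0.03648 <1
  x=-4.527: |R|=1.59643 >1
  x=-4.333: |R|=1.36072 >1
So |R|<1 on (-4.0000, 0).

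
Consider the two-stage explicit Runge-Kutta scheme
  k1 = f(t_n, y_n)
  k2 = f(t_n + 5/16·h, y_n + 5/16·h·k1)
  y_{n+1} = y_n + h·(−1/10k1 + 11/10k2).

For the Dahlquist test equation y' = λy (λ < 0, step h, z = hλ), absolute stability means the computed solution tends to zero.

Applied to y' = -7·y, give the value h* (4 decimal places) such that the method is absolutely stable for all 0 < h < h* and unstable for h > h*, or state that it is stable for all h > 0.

Test eqn y'=λy, z=hλ:
  k1=λy_n ⇒ h·k1=z·y_n;  k2=λ(1+5/16z)y_n ⇒ h·k2=z(1+5/16z)y_n
  y_{n+1}/y_n = 1 − 1/10z + 11/10z(1+5/16z) = 1 + z + 11/32z²
  so R(z) = 1 + z + 11/32z².

Solve |R(x)|<1 on ℝ⁻.
x=-0.42: |R|=0.6406
R=1: x+11/32x²=0 ⇒ x=−32/11=-2.9091; min R=1−1/(4·11/32)=0.2727>−1
Confirm numerically:
  x=-2.589: |R|=0.71513 <1
  x=-2.381: |R|=0.56777 <1
  x=-1.994: |R|=0.37276 <1
  x=-1.621: |R|=0.28225 <1
  x=-3.245: |R|=1.37470 >1
  x=-3.032: |R|=1.12810 >1
So |R|<1 on (-2.9091, 0).

(-2.9091,0); λ=-7 ⇒ h* = (32/11)/7 = 0.4156.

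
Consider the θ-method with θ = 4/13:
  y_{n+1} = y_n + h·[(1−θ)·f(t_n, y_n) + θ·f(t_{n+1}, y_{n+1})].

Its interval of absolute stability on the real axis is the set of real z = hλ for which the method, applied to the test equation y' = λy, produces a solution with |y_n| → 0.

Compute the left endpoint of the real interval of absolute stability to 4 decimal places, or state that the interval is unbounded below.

On y'=λy, z=hλ:
  y_{n+1} = y_n + z·[9/13·y_n + 4/13·y_{n+1}] ⇒ (1 − 4/13z)y_{n+1} = (1 + 9/13z)y_n
  ⇒ R(z) = (1 + 9/13z)/(1 − 4/13z).

Solve |R(x)|<1 on ℝ⁻.
x=-1.31: |R|=0.0663
R=−1: 1+9/13x = −1+4/13x ⇒ -5/13x=2 ⇒ x=2/(-5/13)=-5.2000
Confirm numerically:
  x=-3.336: |R|=0.64622 <1
  x=-2.918: |R|=0.53753 <1
  x=-2.876: |R|=0.52579 <1
  x=-5.784: |R|=1.08081 >1
  x=-5.238: |R|=1.00560 >1
Interval (-5.2000, 0).

left endpoint -5.2000.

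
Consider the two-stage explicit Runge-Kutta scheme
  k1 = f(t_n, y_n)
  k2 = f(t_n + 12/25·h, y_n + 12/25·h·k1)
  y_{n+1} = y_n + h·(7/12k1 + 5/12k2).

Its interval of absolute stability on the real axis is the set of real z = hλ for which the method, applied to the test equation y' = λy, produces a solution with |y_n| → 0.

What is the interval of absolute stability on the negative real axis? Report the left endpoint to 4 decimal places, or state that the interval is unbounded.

On y'=λy, z=hλ:
  k1=λy_n ⇒ h·k1=z·y_n;  k2=λ(1+12/25z)y_n ⇒ h·k2=z(1+12/25z)y_n
  y_{n+1}/y_n = 1 + 7/12z + 5/12z(1+12/25z) = 1 + z + 1/5z²
  Hence R(z) = 1 + z + 1/5z².

Boundary: |R(x)|=1, x<0.
x=-0.64: |R|=0.4419
R=1: x+1/5x²=0 ⇒ x=−5=-5.0000; min R=1−1/(4·1/5)=-0.2500>−1
Confirm numerically:
  x=-3.547: |R|=0.03076 <1
  x=-2.933: |R|=0.21250 <1
  x=-2.636: |R|=0.24630 <1
  x=-2.465: |R|=0.24975 <1
  x=-5.200: |R|=1.20800 >1
  x=-5.057: |R|=1.05765 >1
Stable set (-5.0000, 0).

z∈(-5.0000,0).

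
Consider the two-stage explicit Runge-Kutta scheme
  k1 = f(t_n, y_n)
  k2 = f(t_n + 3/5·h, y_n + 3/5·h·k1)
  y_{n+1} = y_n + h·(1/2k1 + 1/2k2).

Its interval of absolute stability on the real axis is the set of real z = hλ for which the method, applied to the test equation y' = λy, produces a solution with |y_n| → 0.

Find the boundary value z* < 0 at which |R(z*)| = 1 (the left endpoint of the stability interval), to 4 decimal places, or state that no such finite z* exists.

z* = -3.3333.

Set f=λy, z=hλ:
  k1=λy_n ⇒ h·k1=z·y_n;  k2=λ(1+3/5z)y_n ⇒ h·k2=z(1+3/5z)y_n
  y_{n+1}/y_n = 1 + 1/2z + 1/2z(1+3/5z) = 1 + z + 3/10z²
  Hence R(z) = 1 + z + 3/10z².

Solve |R(x)|<1 on ℝ⁻.
x=-1.03: |R|=0.2883
R=1: x+3/10x²=0 ⇒ x=−10/3=-3.3333; min R=1−1/(4·3/10)=0.1667>−1
Confirm numerically:
  x=-3.005: |R|=0.70401 <1
  x=-2.231: |R|=0.26221 <1
  x=-1.436: |R|=0.18263 <1
  x=-3.535: |R|=1.21387 >1
  x=-3.509: |R|=1.18492 >1
  x=-3.364: |R|=1.03095 >1
Stable set (-3.3333, 0).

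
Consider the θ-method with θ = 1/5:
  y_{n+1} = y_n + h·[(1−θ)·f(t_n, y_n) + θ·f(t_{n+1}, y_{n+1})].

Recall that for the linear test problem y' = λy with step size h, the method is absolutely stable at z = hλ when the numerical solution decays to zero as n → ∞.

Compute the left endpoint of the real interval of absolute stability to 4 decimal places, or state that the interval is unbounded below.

left endpoint -3.3333.

Set f=λy, z=hλ:
  y_{n+1} = y_n + z·[4/5·y_n + 1/5·y_{n+1}] ⇒ (1 − 1/5z)y_{n+1} = (1 + 4/5z)y_n
  ⇒ R(z) = (1 + 4/5z)/(1 − 1/5z).

Find x<0 with |R(x)|<1.
x=-0.53: |R|=0.5208
R=−1: 1+4/5x = −1+1/5x ⇒ -3/5x=2 ⇒ x=2/(-3/5)=-3.3333
Confirm numerically:
  x=-2.639: |R|=0.72732 <1
  x=-2.259: |R|=0.55600 <1
  x=-2.057: |R|=0.45742 <1
  x=-1.456: |R|=0.12763 <1
  x=-3.886: |R|=1.18659 >1
  x=-3.448: |R|=1.04072 >1
So |R|<1 on (-3.3333, 0).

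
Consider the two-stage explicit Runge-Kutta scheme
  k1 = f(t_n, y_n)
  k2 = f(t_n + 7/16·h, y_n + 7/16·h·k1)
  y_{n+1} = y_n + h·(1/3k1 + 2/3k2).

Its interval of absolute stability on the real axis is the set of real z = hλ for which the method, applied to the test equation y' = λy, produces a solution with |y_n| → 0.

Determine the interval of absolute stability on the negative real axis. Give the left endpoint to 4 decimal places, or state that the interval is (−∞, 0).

(-3.4286, 0).

Test eqn y'=λy, z=hλ:
  k1=λy_n ⇒ h·k1=z·y_n;  k2=λ(1+7/16z)y_n ⇒ h·k2=z(1+7/16z)y_n
  y_{n+1}/y_n = 1 + 1/3z + 2/3z(1+7/16z) = 1 + z + 7/24z²
  R(z) = 1 + z + 7/24z².

Solve |R(x)|<1 on ℝ⁻.
x=-0.88: |R|=0.3459
R=1: x+7/24x²=0 ⇒ x=−24/7=-3.4286; min R=1−1/(4·7/24)=0.1429>−1
Confirm numerically:
  x=-2.895: |R|=0.54947 <1
  x=-2.615: |R|=0.37948 <1
  x=-2.586: |R|=0.36449 <1
  x=-2.189: |R|=0.20859 <1
  x=-3.964: |R|=1.61904 >1
  x=-3.857: |R|=1.48196 >1
Interval (-3.4286, 0).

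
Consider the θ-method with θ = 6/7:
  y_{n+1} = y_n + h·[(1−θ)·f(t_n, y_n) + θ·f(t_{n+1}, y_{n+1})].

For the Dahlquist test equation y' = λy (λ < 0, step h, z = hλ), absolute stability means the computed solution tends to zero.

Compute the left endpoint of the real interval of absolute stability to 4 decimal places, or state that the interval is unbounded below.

interval (−∞, 0).

On y'=λy, z=hλ:
  y_{n+1} = y_n + z·[1/7·y_n + 6/7·y_{n+1}] ⇒ (1 − 6/7z)y_{n+1} = (1 + 1/7z)y_n
  so R(z) = (1 + 1/7z)/(1 − 6/7z).

Solve |R(x)|<1 on ℝ⁻.
x=-1.65: |R|=0.3166
x=-2: |R|=0.2632
x=-10: |R|=0.0448
x=-100: |R|=0.1532
θ=6/7≥1/2 ⇒ |1+1/7x|<|1−6/7x| ∀x<0 ⇒ interval (−∞,0).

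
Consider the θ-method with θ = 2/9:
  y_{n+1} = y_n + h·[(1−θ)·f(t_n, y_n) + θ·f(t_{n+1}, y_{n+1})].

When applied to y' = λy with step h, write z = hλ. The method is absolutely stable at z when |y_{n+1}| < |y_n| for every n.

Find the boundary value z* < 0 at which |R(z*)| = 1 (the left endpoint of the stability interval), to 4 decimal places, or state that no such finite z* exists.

left endpoint -3.6000.

Set f=λy, z=hλ:
  y_{n+1} = y_n + z·[7/9·y_n + 2/9·y_{n+1}] ⇒ (1 − 2/9z)y_{n+1} = (1 + 7/9z)y_n
  R(z) = (1 + 7/9z)/(1 − 2/9z).

Solve |R(x)|<1 on ℝ⁻.
x=-0.81: |R|=0.3136
R=−1: 1+7/9x = −1+2/9x ⇒ -5/9x=2 ⇒ x=2/(-5/9)=-3.6000
Confirm numerically:
  x=-2.264: |R|=0.50621 <1
  x=-2.252: |R|=0.50089 <1
  x=-1.640: |R|=0.20195 <1
  x=-4.066: |R|=1.13600 >1
  x=-3.731: |R|=1.03979 >1
Stable set (-3.6000, 0).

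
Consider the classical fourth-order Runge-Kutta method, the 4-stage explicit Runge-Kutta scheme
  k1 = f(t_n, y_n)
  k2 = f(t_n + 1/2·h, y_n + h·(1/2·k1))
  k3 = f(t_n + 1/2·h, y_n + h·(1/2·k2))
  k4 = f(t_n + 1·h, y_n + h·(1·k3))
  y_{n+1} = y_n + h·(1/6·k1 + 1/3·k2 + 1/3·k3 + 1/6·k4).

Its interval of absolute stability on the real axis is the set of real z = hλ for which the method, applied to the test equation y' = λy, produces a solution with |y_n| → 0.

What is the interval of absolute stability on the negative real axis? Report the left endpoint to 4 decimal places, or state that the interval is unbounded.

z∈(-2.7853,0).

On y'=λy, z=hλ:
  order 4, 4-stage ⇒ R(z)=1+z+z^2/2+z^3/6+z^4/24
  (e.g. R(-1.69)=0.27347, |R|=0.27347)

Boundary: |R(x)|=1, x<0.
x=-1.69: |R|=0.2735
|R(-2.6)|=0.7547 |R(-1.57)|=0.2706 |R(-0.62)|=0.5386
Bisect:
  x_lo=-3.3793 |R|=2.3325  x_hi=-0.3925 |R|=0.6754
  mid=-1.88592 |R|=0.30157 →hi
  mid=-2.63261 |R|=0.79317 →hi
  mid=-3.00596 |R|=1.38696 →lo
  mid=-2.81929 |R|=1.05247 →lo
  mid=-2.72595 |R|=0.91415 →hi
  mid=-2.77262 |R|=0.98106 →hi
  mid=-2.79595 |R|=1.01619 →lo
  mid=-2.78428 |R|=0.99848 →hi
  mid=-2.79012 |R|=1.00730 →lo
  mid=-2.78720 |R|=1.00288 →lo
  ...
  [-2.78538,-2.78520] ⇒ x*=-2.7853
Stable set (-2.7853, 0).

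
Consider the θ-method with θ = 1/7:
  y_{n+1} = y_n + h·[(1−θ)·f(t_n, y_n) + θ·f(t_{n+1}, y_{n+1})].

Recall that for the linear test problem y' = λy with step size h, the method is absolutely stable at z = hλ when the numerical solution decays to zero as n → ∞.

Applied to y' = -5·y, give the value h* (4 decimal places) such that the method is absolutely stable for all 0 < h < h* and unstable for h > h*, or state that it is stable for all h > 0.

Set f=λy, z=hλ:
  y_{n+1} = y_n + z·[6/7·y_n + 1/7·y_{n+1}] ⇒ (1 − 1/7z)y_{n+1} = (1 + 6/7z)y_n
  R(z) = (1 + 6/7z)/(1 − 1/7z).

Find x<0 with |R(x)|<1.
x=-0.49: |R|=0.5421
R=−1: 1+6/7x = −1+1/7x ⇒ -5/7x=2 ⇒ x=2/(-5/7)=-2.8000
Confirm numerically:
  x=-2.558: |R|=0.87340 <1
  x=-2.105: |R|=0.61834 <1
  x=-1.623: |R|=0.31752 <1
  x=-1.414: |R|=0.17637 <1
  x=-2.972: |R|=1.08624 >1
  x=-2.955: |R|=1.07785 >1
Stable set (-2.8000, 0).

(-2.8000,0); λ=-5 ⇒ h* = (14/5)/5 = 0.5600.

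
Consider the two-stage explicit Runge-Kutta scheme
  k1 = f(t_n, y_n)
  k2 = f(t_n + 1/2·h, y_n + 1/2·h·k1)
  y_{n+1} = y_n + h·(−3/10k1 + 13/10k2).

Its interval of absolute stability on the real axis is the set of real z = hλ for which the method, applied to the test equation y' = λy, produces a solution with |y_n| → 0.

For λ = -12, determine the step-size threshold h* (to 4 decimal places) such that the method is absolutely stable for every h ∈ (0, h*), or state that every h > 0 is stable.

With y'=λy (z=hλ):
  k1=λy_n ⇒ h·k1=z·y_n;  k2=λ(1+1/2z)y_n ⇒ h·k2=z(1+1/2z)y_n
  y_{n+1}/y_n = 1 − 3/10z + 13/10z(1+1/2z) = 1 + z + 13/20z²
  ⇒ R(z) = 1 + z + 13/20z².

Solve |R(x)|<1 on ℝ⁻.
x=-0.66: |R|=0.6231
R=1: x+13/20x²=0 ⇒ x=−20/13=-1.5385; min R=1−1/(4·13/20)=0.6154>−1
Confirm numerically:
  x=-1.409: |R|=0.88143 <1
  x=-1.071: |R|=0.67458 <1
  x=-0.699: |R|=0.61859 <1
  x=-0.642: |R|=0.62591 <1
  x=-2.051: |R|=1.68329 >1
  x=-2.026: |R|=1.64204 >1
Interval (-1.5385, 0).

(-1.5385,0); λ=-12 ⇒ h* = (20/13)/12 = 0.1282.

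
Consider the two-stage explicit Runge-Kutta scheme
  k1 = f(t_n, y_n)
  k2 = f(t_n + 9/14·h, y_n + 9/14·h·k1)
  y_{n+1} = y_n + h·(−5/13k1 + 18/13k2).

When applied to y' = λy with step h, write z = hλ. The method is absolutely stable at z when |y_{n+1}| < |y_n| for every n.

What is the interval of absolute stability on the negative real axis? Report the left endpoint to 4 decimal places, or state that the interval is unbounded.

z∈(-1.1235,0).

With y'=λy (z=hλ):
  k1=λy_n ⇒ h·k1=z·y_n;  k2=λ(1+9/14z)y_n ⇒ h·k2=z(1+9/14z)y_n
  y_{n+1}/y_n = 1 − 5/13z + 18/13z(1+9/14z) = 1 + z + 81/91z²
  R(z) = 1 + z + 81/91z².

Need |R(x)|<1, x<0.
x=-0.73: |R|=0.7443
R=1: x+81/91x²=0 ⇒ x=−91/81=-1.1235; min R=1−1/(4·81/91)=0.7191>−1
Confirm numerically:
  x=-0.866: |R|=0.80154 <1
  x=-0.796: |R|=0.76799 <1
  x=-0.547: |R|=0.71933 <1
  x=-1.217: |R|=1.10133 >1
  x=-1.183: |R|=1.06270 >1
Stable set (-1.1235, 0).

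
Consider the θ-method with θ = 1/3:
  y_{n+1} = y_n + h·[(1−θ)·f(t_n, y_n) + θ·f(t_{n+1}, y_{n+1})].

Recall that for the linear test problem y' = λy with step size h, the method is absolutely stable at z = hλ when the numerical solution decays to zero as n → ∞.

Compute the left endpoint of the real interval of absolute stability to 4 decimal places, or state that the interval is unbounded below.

On y'=λy, z=hλ:
  y_{n+1} = y_n + z·[2/3·y_n + 1/3·y_{n+1}] ⇒ (1 − 1/3z)y_{n+1} = (1 + 2/3z)y_n
  Hence R(z) = (1 + 2/3z)/(1 − 1/3z).

Solve |R(x)|<1 on ℝ⁻.
x=-0.59: |R|=0.5070
R=−1: 1+2/3x = −1+1/3x ⇒ -1/3x=2 ⇒ x=2/(-1/3)=-6.0000
Confirm numerically:
  x=-5.481: |R|=0.93880 <1
  x=-5.386: |R|=0.92678 <1
  x=-4.436: |R|=0.78967 <1
  x=-6.338: |R|=1.03620 >1
  x=-6.244: |R|=1.02640 >1
Interval (-6.0000, 0).

left endpoint -6.0000.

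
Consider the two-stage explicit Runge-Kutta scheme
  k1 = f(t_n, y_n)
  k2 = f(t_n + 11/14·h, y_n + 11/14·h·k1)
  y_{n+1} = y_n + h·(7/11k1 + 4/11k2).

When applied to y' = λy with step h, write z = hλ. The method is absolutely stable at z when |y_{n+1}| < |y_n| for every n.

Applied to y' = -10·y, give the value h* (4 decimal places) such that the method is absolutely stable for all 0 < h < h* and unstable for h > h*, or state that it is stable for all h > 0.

Set f=λy, z=hλ:
  k1=λy_n ⇒ h·k1=z·y_n;  k2=λ(1+11/14z)y_n ⇒ h·k2=z(1+11/14z)y_n
  y_{n+1}/y_n = 1 + 7/11z + 4/11z(1+11/14z) = 1 + z + 2/7z²
  R(z) = 1 + z + 2/7z².

Find x<0 with |R(x)|<1.
x=-1.65: |R|=0.1279
R=1: x+2/7x²=0 ⇒ x=−7/2=-3.5000; min R=1−1/(4·2/7)=0.1250>−1
Confirm numerically:
  x=-3.223: |R|=0.74492 <1
  x=-2.397: |R|=0.24460 <1
  x=-2.258: |R|=0.19873 <1
  x=-1.974: |R|=0.13934 <1
  x=-4.049: |R|=1.63511 >1
  x=-3.949: |R|=1.50660 >1
Interval (-3.5000, 0).

(-3.5000,0); λ=-10 ⇒ h* = (7/2)/10 = 0.3500.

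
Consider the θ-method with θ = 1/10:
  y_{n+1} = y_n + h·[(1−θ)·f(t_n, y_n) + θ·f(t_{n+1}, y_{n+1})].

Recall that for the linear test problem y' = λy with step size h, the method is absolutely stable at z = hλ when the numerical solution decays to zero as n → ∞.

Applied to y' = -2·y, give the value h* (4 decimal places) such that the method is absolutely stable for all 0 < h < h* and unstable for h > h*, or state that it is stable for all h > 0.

Test eqn y'=λy, z=hλ:
  y_{n+1} = y_n + z·[9/10·y_n + 1/10·y_{n+1}] ⇒ (1 − 1/10z)y_{n+1} = (1 + 9/10z)y_n
  R(z) = (1 + 9/10z)/(1 − 1/10z).

Find x<0 with |R(x)|<1.
x=-0.52: |R|=0.5057
R=−1: 1+9/10x = −1+1/10x ⇒ -4/5x=2 ⇒ x=2/(-4/5)=-2.5000
Confirm numerically:
  x=-1.831: |R|=0.54763 <1
  x=-1.692: |R|=0.44714 <1
  x=-1.332: |R|=0.17543 <1
  x=-3.018: |R|=1.31833 >1
  x=-2.989: |R|=1.30118 >1
  x=-2.857: |R|=1.22214 >1
So |R|<1 on (-2.5000, 0).

(-2.5000,0); λ=-2 ⇒ h* = (5/2)/2 = 1.2500.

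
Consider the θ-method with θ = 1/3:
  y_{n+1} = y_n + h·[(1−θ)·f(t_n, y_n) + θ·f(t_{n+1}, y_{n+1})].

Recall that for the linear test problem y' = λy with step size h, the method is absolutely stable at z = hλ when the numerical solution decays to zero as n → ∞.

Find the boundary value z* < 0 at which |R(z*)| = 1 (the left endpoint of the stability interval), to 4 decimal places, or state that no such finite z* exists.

left endpoint -6.0000.

Test eqn y'=λy, z=hλ:
  y_{n+1} = y_n + z·[2/3·y_n + 1/3·y_{n+1}] ⇒ (1 − 1/3z)y_{n+1} = (1 + 2/3z)y_n
  Hence R(z) = (1 + 2/3z)/(1 − 1/3z).

Solve |R(x)|<1 on ℝ⁻.
x=-1.4: |R|=0.0455
R=−1: 1+2/3x = −1+1/3x ⇒ -1/3x=2 ⇒ x=2/(-1/3)=-6.0000
Confirm numerically:
  x=-5.795: |R|=0.97669 <1
  x=-3.462: |R|=0.60724 <1
  x=-2.832: |R|=0.45679 <1
  x=-6.495: |R|=1.05213 >1
  x=-6.458: |R|=1.04842 >1
  x=-6.140: |R|=1.01532 >1
Interval (-6.0000, 0).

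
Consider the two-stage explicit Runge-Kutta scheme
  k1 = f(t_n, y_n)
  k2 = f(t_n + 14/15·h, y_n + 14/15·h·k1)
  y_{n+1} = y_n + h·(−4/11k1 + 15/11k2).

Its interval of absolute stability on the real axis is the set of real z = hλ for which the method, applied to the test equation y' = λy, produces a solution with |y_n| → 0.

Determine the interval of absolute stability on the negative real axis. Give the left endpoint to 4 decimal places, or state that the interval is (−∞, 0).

On y'=λy, z=hλ:
  k1=λy_n ⇒ h·k1=z·y_n;  k2=λ(1+14/15z)y_n ⇒ h·k2=z(1+14/15z)y_n
  y_{n+1}/y_n = 1 − 4/11z + 15/11z(1+14/15z) = 1 + z + 14/11z²
  so R(z) = 1 + z + 14/11z².

Boundary: |R(x)|=1, x<0.
x=-0.31: |R|=0.8123
R=1: x+14/11x²=0 ⇒ x=−11/14=-0.7857; min R=1−1/(4·14/11)=0.8036>−1
Confirm numerically:
  x=-0.732: |R|=0.94996 <1
  x=-0.654: |R|=0.89037 <1
  x=-0.422: |R|=0.80465 <1
  x=-0.389: |R|=0.80359 <1
  x=-1.375: |R|=2.03125 >1
  x=-0.880: |R|=1.10560 >1
  x=-0.810: |R|=1.02504 >1
So |R|<1 on (-0.7857, 0).

(-0.7857, 0).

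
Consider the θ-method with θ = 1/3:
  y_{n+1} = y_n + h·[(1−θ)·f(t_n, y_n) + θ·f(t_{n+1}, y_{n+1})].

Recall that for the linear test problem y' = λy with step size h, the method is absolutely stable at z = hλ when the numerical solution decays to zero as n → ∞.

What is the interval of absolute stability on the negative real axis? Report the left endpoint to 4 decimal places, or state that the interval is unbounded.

z∈(-6.0000,0).

On y'=λy, z=hλ:
  y_{n+1} = y_n + z·[2/3·y_n + 1/3·y_{n+1}] ⇒ (1 − 1/3z)y_{n+1} = (1 + 2/3z)y_n
  R(z) = (1 + 2/3z)/(1 − 1/3z).

Solve |R(x)|<1 on ℝ⁻.
x=-0.76: |R|=0.3936
R=−1: 1+2/3x = −1+1/3x ⇒ -1/3x=2 ⇒ x=2/(-1/3)=-6.0000
Confirm numerically:
  x=-5.881: |R|=0.98660 <1
  x=-4.395: |R|=0.78296 <1
  x=-2.763: |R|=0.43831 <1
  x=-6.471: |R|=1.04973 >1
  x=-6.444: |R|=1.04701 >1
  x=-6.373: |R|=1.03980 >1
Stable set (-6.0000, 0).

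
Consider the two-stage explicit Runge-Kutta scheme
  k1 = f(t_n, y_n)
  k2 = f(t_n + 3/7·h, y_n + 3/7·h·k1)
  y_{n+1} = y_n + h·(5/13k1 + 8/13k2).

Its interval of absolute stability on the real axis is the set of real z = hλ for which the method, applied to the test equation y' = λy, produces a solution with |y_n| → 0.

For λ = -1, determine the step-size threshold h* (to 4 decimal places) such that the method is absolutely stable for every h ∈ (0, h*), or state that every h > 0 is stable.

Test eqn y'=λy, z=hλ:
  k1=λy_n ⇒ h·k1=z·y_n;  k2=λ(1+3/7z)y_n ⇒ h·k2=z(1+3/7z)y_n
  y_{n+1}/y_n = 1 + 5/13z + 8/13z(1+3/7z) = 1 + z + 24/91z²
  R(z) = 1 + z + 24/91z².

Need |R(x)|<1, x<0.
x=-0.68: |R|=0.4420
R=1: x+24/91x²=0 ⇒ x=−91/24=-3.7917; min R=1−1/(4·24/91)=0.0521>−1
Confirm numerically:
  x=-3.234: |R|=0.52435 <1
  x=-3.232: |R|=0.52294 <1
  x=-2.374: |R|=0.11238 <1
  x=-1.791: |R|=0.05498 <1
  x=-4.316: |R|=1.59684 >1
  x=-4.258: |R|=1.52369 >1
Stable set (-3.7917, 0).

(-3.7917,0); λ=-1 ⇒ h* = (91/24)/1 = 3.7917.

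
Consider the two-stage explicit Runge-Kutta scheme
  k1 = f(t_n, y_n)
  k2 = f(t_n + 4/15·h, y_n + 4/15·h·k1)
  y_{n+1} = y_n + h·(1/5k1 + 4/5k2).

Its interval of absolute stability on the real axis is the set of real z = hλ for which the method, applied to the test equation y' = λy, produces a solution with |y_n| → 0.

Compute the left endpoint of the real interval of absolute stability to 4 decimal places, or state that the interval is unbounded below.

Set f=λy, z=hλ:
  k1=λy_n ⇒ h·k1=z·y_n;  k2=λ(1+4/15z)y_n ⇒ h·k2=z(1+4/15z)y_n
  y_{n+1}/y_n = 1 + 1/5z + 4/5z(1+4/15z) = 1 + z + 16/75z²
  so R(z) = 1 + z + 16/75z².

Boundary: |R(x)|=1, x<0.
x=-1.55: |R|=0.0375
R=1: x+16/75x²=0 ⇒ x=−75/16=-4.6875; min R=1−1/(4·16/75)=-0.1719>−1
Confirm numerically:
  x=-4.105: |R|=0.48989 <1
  x=-3.040: |R|=0.06846 <1
  x=-2.995: |R|=0.08139 <1
  x=-2.623: |R|=0.15524 <1
  x=-4.989: |R|=1.32089 >1
  x=-4.727: |R|=1.03983 >1
Interval (-4.6875, 0).

z* = -4.6875.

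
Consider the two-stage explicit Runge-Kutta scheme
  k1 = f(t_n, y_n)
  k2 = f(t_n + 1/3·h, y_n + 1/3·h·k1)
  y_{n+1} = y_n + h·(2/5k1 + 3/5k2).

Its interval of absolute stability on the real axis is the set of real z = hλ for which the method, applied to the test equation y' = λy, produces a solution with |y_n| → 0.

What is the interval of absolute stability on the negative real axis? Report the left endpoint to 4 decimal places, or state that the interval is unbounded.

Set f=λy, z=hλ:
  k1=λy_n ⇒ h·k1=z·y_n;  k2=λ(1+1/3z)y_n ⇒ h·k2=z(1+1/3z)y_n
  y_{n+1}/y_n = 1 + 2/5z + 3/5z(1+1/3z) = 1 + z + 1/5z²
  so R(z) = 1 + z + 1/5z².

Boundary: |R(x)|=1, x<0.
x=-0.73: |R|=0.3766
R=1: x+1/5x²=0 ⇒ x=−5=-5.0000; min R=1−1/(4·1/5)=-0.2500>−1
Confirm numerically:
  x=-3.901: |R|=0.14256 <1
  x=-3.729: |R|=0.05209 <1
  x=-3.207: |R|=0.15003 <1
  x=-2.597: |R|=0.24812 <1
  x=-5.369: |R|=1.39623 >1
  x=-5.108: |R|=1.11033 >1
Stable set (-5.0000, 0).

z∈(-5.0000,0).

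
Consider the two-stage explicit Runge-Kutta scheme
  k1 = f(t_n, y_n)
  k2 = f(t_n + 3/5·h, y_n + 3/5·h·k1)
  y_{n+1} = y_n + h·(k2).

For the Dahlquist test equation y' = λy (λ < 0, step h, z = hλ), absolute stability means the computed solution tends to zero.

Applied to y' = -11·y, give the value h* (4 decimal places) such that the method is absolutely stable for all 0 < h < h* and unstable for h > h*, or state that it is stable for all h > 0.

(-1.6667,0); λ=-11 ⇒ h* = (5/3)/11 = 0.1515.

On y'=λy, z=hλ:
  k1=λy_n ⇒ h·k1=z·y_n;  k2=λ(1+3/5z)y_n ⇒ h·k2=z(1+3/5z)y_n
  y_{n+1}/y_n = 1 + z(1+3/5z) = 1 + z + 3/5z²
  ⇒ R(z) = 1 + z + 3/5z².

Need |R(x)|<1, x<0.
x=-1.58: |R|=0.9178
R=1: x+3/5x²=0 ⇒ x=−5/3=-1.6667; min R=1−1/(4·3/5)=0.5833>−1
Confirm numerically:
  x=-1.611: |R|=0.94619 <1
  x=-1.465: |R|=0.82273 <1
  x=-0.787: |R|=0.58462 <1
  x=-2.140: |R|=1.60776 >1
  x=-1.973: |R|=1.36264 >1
  x=-1.965: |R|=1.35174 >1
So |R|<1 on (-1.6667, 0).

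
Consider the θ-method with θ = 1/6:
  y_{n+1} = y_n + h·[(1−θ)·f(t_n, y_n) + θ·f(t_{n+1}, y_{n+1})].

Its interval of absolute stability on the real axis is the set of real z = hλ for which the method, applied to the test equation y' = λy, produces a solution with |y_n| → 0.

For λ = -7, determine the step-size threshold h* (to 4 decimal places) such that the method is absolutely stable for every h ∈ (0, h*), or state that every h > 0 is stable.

(-3.0000,0); λ=-7 ⇒ h* = (3)/7 = 0.4286.

With y'=λy (z=hλ):
  y_{n+1} = y_n + z·[5/6·y_n + 1/6·y_{n+1}] ⇒ (1 − 1/6z)y_{n+1} = (1 + 5/6z)y_n
  ⇒ R(z) = (1 + 5/6z)/(1 − 1/6z).

Boundary: |R(x)|=1, x<0.
x=-1.74: |R|=0.3488
R=−1: 1+5/6x = −1+1/6x ⇒ -2/3x=2 ⇒ x=2/(-2/3)=-3.0000
Confirm numerically:
  x=-2.924: |R|=0.96593 <1
  x=-2.527: |R|=0.77812 <1
  x=-2.021: |R|=0.51178 <1
  x=-3.405: |R|=1.17225 >1
  x=-3.168: |R|=1.07330 >1
  x=-3.031: |R|=1.01373 >1
So |R|<1 on (-3.0000, 0).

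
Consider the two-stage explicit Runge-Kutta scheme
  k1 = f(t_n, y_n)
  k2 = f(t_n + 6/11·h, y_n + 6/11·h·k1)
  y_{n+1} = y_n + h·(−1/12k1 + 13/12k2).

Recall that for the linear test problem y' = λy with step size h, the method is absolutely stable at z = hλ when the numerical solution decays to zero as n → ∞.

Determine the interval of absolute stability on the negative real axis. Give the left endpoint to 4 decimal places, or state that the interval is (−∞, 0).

Set f=λy, z=hλ:
  k1=λy_n ⇒ h·k1=z·y_n;  k2=λ(1+6/11z)y_n ⇒ h·k2=z(1+6/11z)y_n
  y_{n+1}/y_n = 1 − 1/12z + 13/12z(1+6/11z) = 1 + z + 13/22z²
  R(z) = 1 + z + 13/22z².

Boundary: |R(x)|=1, x<0.
x=-1.16: |R|=0.6351
R=1: x+13/22x²=0 ⇒ x=−22/13=-1.6923; min R=1−1/(4·13/22)=0.5769>−1
Confirm numerically:
  x=-1.238: |R|=0.66765 <1
  x=-0.966: |R|=0.58541 <1
  x=-0.889: |R|=0.57801 <1
  x=-0.781: |R|=0.57943 <1
  x=-2.027: |R|=1.40089 >1
  x=-1.973: |R|=1.32725 >1
  x=-1.758: |R|=1.06824 >1
Interval (-1.6923, 0).

(-1.6923, 0).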